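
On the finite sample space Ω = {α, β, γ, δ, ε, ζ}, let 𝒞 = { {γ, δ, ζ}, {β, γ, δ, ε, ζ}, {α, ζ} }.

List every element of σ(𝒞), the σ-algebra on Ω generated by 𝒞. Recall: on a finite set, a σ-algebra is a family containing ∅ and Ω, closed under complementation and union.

σ(𝒞) = { ∅, {α}, {ζ}, {α, ζ}, {β, ε}, {γ, δ}, {α, β, ε}, {α, γ, δ}, {β, ε, ζ}, {γ, δ, ζ}, {α, β, ε, ζ}, {α, γ, δ, ζ}, {β, γ, δ, ε}, {α, β, γ, δ, ε}, {β, γ, δ, ε, ζ}, Ω }

Derivation:
Start: 𝒞 ∪ {∅, Ω} = { ∅, {α, ζ}, {γ, δ, ζ}, {β, γ, δ, ε, ζ}, Ω }.
Pass 1. New:
  {α}  = ᶜ of {β, γ, δ, ε, ζ}
  {α, β, ε}  = ᶜ of {γ, δ, ζ}
  {α, γ, δ, ζ}  = {α, ζ} ∪ {γ, δ, ζ}
  {β, γ, δ, ε}  = ᶜ of {α, ζ}
  (now 9)
Pass 2: 3 new —
  {β, ε}  = ᶜ of {α, γ, δ, ζ}
  {α, β, ε, ζ}  = {α, ζ} ∪ {α, β, ε}
  {α, β, γ, δ, ε}  = {β, γ, δ, ε} ∪ {α, β, ε}
  (now 12)
Pass 3 adds 2:
  {ζ}  = ᶜ of {α, β, γ, δ, ε}
  {γ, δ}  = ᶜ of {α, β, ε, ζ}
  (now 14)
Pass 4: +2 →
  {α, γ, δ}  = {γ, δ} ∪ {α}
  {β, ε, ζ}  = {β, ε} ∪ {ζ}
  (now 16)
Pass 5: stable.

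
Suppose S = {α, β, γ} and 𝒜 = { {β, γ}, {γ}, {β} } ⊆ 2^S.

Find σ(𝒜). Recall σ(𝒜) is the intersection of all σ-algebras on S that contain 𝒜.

σ(𝒜) = { {}, {α}, {β}, {γ}, {α, β}, {α, γ}, {β, γ}, S }

Check:
Take S₀ = 𝒜 ∪ {∅, S} = { {}, {β}, {γ}, {β, γ}, S }.
Step 1. New:
  {α}  = ᶜ of {β, γ}
  {α, β}  = ᶜ of {γ}
  {α, γ}  = ᶜ of {β}
Step 2: closed — nothing new.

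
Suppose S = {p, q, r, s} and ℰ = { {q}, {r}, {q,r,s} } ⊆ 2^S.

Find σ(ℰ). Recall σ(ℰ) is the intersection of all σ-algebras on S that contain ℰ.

Initial family (5 sets): { ∅, {q}, {r}, {q,r,s}, S }.
Pass 1: +4 →
  {p}  = ᶜ of {q,r,s}
  {q,r}  = {r} ∪ {q}
  {p,q,s}  = ᶜ of {r}
  {p,r,s}  = ᶜ of {q}
Pass 2: +4 →
  {p,q}  = {q} ∪ {p}
  {p,r}  = {r} ∪ {p}
  {p,s}  = ᶜ of {q,r}
  {p,q,r}  = {q,r} ∪ {p}
Pass 3: 3 new —
  {s}  = ᶜ of {p,q,r}
  {q,s}  = ᶜ of {p,r}
  {r,s}  = ᶜ of {p,q}
Pass 4: closed — nothing new.

σ(ℰ) = { ∅, {p}, {q}, {r}, {s}, {p,q}, {p,r}, {p,s}, {q,r}, {q,s}, {r,s}, {p,q,r}, {p,q,s}, {p,r,s}, {q,r,s}, S }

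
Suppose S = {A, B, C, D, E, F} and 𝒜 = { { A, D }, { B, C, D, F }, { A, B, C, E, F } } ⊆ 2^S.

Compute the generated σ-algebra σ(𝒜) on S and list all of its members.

Answer: σ(𝒜) = { ∅, { A }, { D }, { E }, { A, D }, { A, E }, { D, E }, { A, D, E }, { B, C, F }, { A, B, C, F }, { B, C, D, F }, { B, C, E, F }, { A, B, C, D, F }, { A, B, C, E, F }, { B, C, D, E, F }, S }

Trace:
Take S₀ = 𝒜 ∪ {∅, S} = { ∅, { A, D }, { B, C, D, F }, { A, B, C, E, F }, S }.
Pass 1: 4 new —
  { D }  = { A, B, C, E, F }ᶜ
  { A, E }  = { B, C, D, F }ᶜ
  { B, C, E, F }  = { A, D }ᶜ
  { A, B, C, D, F }  = { A, D } ∪ { B, C, D, F }
Pass 2. New:
  { E }  = { A, B, C, D, F }ᶜ
  { A, D, E }  = { A, D } ∪ { A, E }
  { B, C, D, E, F }  = { B, C, D, F } ∪ { B, C, E, F }
Pass 3 (3 new):
  { A }  = { B, C, D, E, F }ᶜ
  { D, E }  = { D } ∪ { E }
  { B, C, F }  = { A, D, E }ᶜ
Pass 4: +1 →
  { A, B, C, F }  = { D, E }ᶜ
After Pass 5 the family is unchanged; done.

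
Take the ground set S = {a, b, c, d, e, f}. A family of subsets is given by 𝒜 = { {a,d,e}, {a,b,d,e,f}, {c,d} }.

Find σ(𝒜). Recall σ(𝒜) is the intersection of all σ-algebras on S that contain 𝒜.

Start: 𝒜 ∪ {∅, S} = { {}, {c,d}, {a,d,e}, {a,b,d,e,f}, S }.
Iteration 1: 4 new —
  {c}  = ᶜ of {a,b,d,e,f}
  {b,c,f}  = ᶜ of {a,d,e}
  {a,b,e,f}  = ᶜ of {c,d}
  {a,c,d,e}  = {a,d,e} ∪ {c,d}
  |family| = 9
Iteration 2. New:
  {b,f}  = ᶜ of {a,c,d,e}
  {b,c,d,f}  = {c,d} ∪ {b,c,f}
  {a,b,c,e,f}  = {b,c,f} ∪ {a,b,e,f}
  |family| = 12
Iteration 3: +2 →
  {d}  = ᶜ of {a,b,c,e,f}
  {a,e}  = ᶜ of {b,c,d,f}
  |family| = 14
Iteration 4: 2 new —
  {a,c,e}  = {c} ∪ {a,e}
  {b,d,f}  = {d} ∪ {b,f}
  |family| = 16
Iteration 5: already closed under ᶜ and ∪.

Therefore σ(𝒜) = { {}, {c}, {d}, {a,e}, {b,f}, {c,d}, {a,c,e}, {a,d,e}, {b,c,f}, {b,d,f}, {a,b,e,f}, {a,c,d,e}, {b,c,d,f}, {a,b,c,e,f}, {a,b,d,e,f}, S } (|σ(𝒜)| = 16).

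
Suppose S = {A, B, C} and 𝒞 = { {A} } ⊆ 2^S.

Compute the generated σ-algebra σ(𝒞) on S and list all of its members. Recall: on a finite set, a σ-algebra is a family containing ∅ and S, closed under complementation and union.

Begin from { {}, {A}, S } (that is, 𝒞 plus ∅ and S).
Round 1: +1 →
  {B, C}  = {A}ᶜ
  [4 total]
Round 2: no new sets; the family is a σ-algebra.

Hence σ(𝒞) has 4 members: { {}, {A}, {B, C}, S }.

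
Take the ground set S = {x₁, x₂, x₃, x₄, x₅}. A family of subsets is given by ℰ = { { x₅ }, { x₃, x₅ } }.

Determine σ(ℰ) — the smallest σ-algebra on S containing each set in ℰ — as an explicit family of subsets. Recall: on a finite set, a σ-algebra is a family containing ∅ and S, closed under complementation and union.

|σ(ℰ)| = 8.  σ(ℰ) = { {  }, { x₃ }, { x₅ }, { x₃, x₅ }, { x₁, x₂, x₄ }, { x₁, x₂, x₃, x₄ }, { x₁, x₂, x₄, x₅ }, S }

Working:
Take S₀ = ℰ ∪ {∅, S} = { {  }, { x₅ }, { x₃, x₅ }, S }.
Pass 1: +2 →
  { x₁, x₂, x₄ }  = ᶜ of { x₃, x₅ }
  { x₁, x₂, x₃, x₄ }  = ᶜ of { x₅ }
  — 6 sets.
Pass 2 (1 new):
  { x₁, x₂, x₄, x₅ }  = { x₁, x₂, x₄ } ∪ { x₅ }
  — 7 sets.
Pass 3 (1 new):
  { x₃ }  = ᶜ of { x₁, x₂, x₄, x₅ }
  — 8 sets.
Pass 4: closed — nothing new.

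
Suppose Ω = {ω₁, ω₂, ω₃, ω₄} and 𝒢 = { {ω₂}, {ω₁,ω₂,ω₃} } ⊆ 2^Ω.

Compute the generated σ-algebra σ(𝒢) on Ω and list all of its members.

Seed the family with 𝒢 together with ∅ and Ω: { {}, {ω₂}, {ω₁,ω₂,ω₃}, Ω }.
Step 1: +2 →
  {ω₄}  = {ω₁,ω₂,ω₃}ᶜ
  {ω₁,ω₃,ω₄}  = {ω₂}ᶜ
  [6 total]
Step 2: 1 new —
  {ω₂,ω₄}  = {ω₄} ∪ {ω₂}
  [7 total]
Step 3: +1 →
  {ω₁,ω₃}  = {ω₂,ω₄}ᶜ
  [8 total]
Step 4: no new sets; the family is a σ-algebra.

σ(𝒢) = { {}, {ω₂}, {ω₄}, {ω₁,ω₃}, {ω₂,ω₄}, {ω₁,ω₂,ω₃}, {ω₁,ω₃,ω₄}, Ω }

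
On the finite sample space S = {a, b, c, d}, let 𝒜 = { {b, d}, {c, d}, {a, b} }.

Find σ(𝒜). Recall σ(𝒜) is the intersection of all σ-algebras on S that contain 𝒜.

Seed the family with 𝒜 together with ∅ and S: { {}, {a, b}, {b, d}, {c, d}, S }.
Iteration 1. New:
  {a, c}  = {b, d}ᶜ
  {a, b, d}  = {a, b} ∪ {b, d}
  {b, c, d}  = {c, d} ∪ {b, d}
Iteration 2: 4 new —
  {a}  = {b, c, d}ᶜ
  {c}  = {a, b, d}ᶜ
  {a, b, c}  = {a, b} ∪ {a, c}
  {a, c, d}  = {c, d} ∪ {a, c}
Iteration 3. New:
  {b}  = {a, c, d}ᶜ
  {d}  = {a, b, c}ᶜ
Iteration 4. New:
  {a, d}  = {d} ∪ {a}
  {b, c}  = {c} ∪ {b}
Iteration 5: stable.

Therefore σ(𝒜) = { {}, {a}, {b}, {c}, {d}, {a, b}, {a, c}, {a, d}, {b, c}, {b, d}, {c, d}, {a, b, c}, {a, b, d}, {a, c, d}, {b, c, d}, S } (|σ(𝒜)| = 16).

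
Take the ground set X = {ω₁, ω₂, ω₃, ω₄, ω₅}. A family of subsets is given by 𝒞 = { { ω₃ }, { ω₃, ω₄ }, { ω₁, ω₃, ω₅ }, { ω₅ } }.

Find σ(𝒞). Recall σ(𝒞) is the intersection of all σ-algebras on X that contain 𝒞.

Initial family (6 sets): { {  }, { ω₃ }, { ω₅ }, { ω₃, ω₄ }, { ω₁, ω₃, ω₅ }, X }.
Round 1: +7 →
  { ω₂, ω₄ }  = X∖{ ω₁, ω₃, ω₅ }
  { ω₃, ω₅ }  = { ω₃ } ∪ { ω₅ }
  { ω₁, ω₂, ω₅ }  = X∖{ ω₃, ω₄ }
  { ω₃, ω₄, ω₅ }  = { ω₃, ω₄ } ∪ { ω₅ }
  { ω₁, ω₂, ω₃, ω₄ }  = X∖{ ω₅ }
  { ω₁, ω₂, ω₄, ω₅ }  = X∖{ ω₃ }
  { ω₁, ω₃, ω₄, ω₅ }  = { ω₃, ω₄ } ∪ { ω₁, ω₃, ω₅ }
  — 13 sets.
Round 2 (7 new):
  { ω₂ }  = X∖{ ω₁, ω₃, ω₄, ω₅ }
  { ω₁, ω₂ }  = X∖{ ω₃, ω₄, ω₅ }
  { ω₁, ω₂, ω₄ }  = X∖{ ω₃, ω₅ }
  { ω₂, ω₃, ω₄ }  = { ω₃, ω₄ } ∪ { ω₂, ω₄ }
  { ω₂, ω₄, ω₅ }  = { ω₅ } ∪ { ω₂, ω₄ }
  { ω₁, ω₂, ω₃, ω₅ }  = { ω₁, ω₃, ω₅ } ∪ { ω₁, ω₂, ω₅ }
  { ω₂, ω₃, ω₄, ω₅ }  = { ω₃, ω₄, ω₅ } ∪ { ω₂, ω₄ }
  — 20 sets.
Round 3: 8 new —
  { ω₁ }  = X∖{ ω₂, ω₃, ω₄, ω₅ }
  { ω₄ }  = X∖{ ω₁, ω₂, ω₃, ω₅ }
  { ω₁, ω₃ }  = X∖{ ω₂, ω₄, ω₅ }
  { ω₁, ω₅ }  = X∖{ ω₂, ω₃, ω₄ }
  { ω₂, ω₃ }  = { ω₂ } ∪ { ω₃ }
  { ω₂, ω₅ }  = { ω₂ } ∪ { ω₅ }
  { ω₁, ω₂, ω₃ }  = { ω₁, ω₂ } ∪ { ω₃ }
  { ω₂, ω₃, ω₅ }  = { ω₂ } ∪ { ω₃, ω₅ }
  — 28 sets.
Round 4: +4 →
  { ω₁, ω₄ }  = X∖{ ω₂, ω₃, ω₅ }
  { ω₄, ω₅ }  = X∖{ ω₁, ω₂, ω₃ }
  { ω₁, ω₃, ω₄ }  = X∖{ ω₂, ω₅ }
  { ω₁, ω₄, ω₅ }  = X∖{ ω₂, ω₃ }
  — 32 sets.
Round 5: no new sets; the family is a σ-algebra.

Hence σ(𝒞) has 32 members: { {  }, { ω₁ }, { ω₂ }, { ω₃ }, { ω₄ }, { ω₅ }, { ω₁, ω₂ }, { ω₁, ω₃ }, { ω₁, ω₄ }, { ω₁, ω₅ }, { ω₂, ω₃ }, { ω₂, ω₄ }, { ω₂, ω₅ }, { ω₃, ω₄ }, { ω₃, ω₅ }, { ω₄, ω₅ }, { ω₁, ω₂, ω₃ }, { ω₁, ω₂, ω₄ }, { ω₁, ω₂, ω₅ }, { ω₁, ω₃, ω₄ }, { ω₁, ω₃, ω₅ }, { ω₁, ω₄, ω₅ }, { ω₂, ω₃, ω₄ }, { ω₂, ω₃, ω₅ }, { ω₂, ω₄, ω₅ }, { ω₃, ω₄, ω₅ }, { ω₁, ω₂, ω₃, ω₄ }, { ω₁, ω₂, ω₃, ω₅ }, { ω₁, ω₂, ω₄, ω₅ }, { ω₁, ω₃, ω₄, ω₅ }, { ω₂, ω₃, ω₄, ω₅ }, X }.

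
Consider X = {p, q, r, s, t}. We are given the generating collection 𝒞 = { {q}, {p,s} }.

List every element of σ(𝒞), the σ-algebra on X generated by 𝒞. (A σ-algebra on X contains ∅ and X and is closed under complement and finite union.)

σ(𝒞) = { {}, {q}, {p,s}, {r,t}, {p,q,s}, {q,r,t}, {p,r,s,t}, X }

Derivation:
Begin from { {}, {q}, {p,s}, X } (that is, 𝒞 plus ∅ and X).
Iteration 1 adds 3:
  {p,q,s}  = {q} ∪ {p,s}
  {q,r,t}  = {p,s}ᶜ
  {p,r,s,t}  = {q}ᶜ
  [7 total]
Iteration 2: +1 →
  {r,t}  = {p,q,s}ᶜ
  [8 total]
Iteration 3: stable.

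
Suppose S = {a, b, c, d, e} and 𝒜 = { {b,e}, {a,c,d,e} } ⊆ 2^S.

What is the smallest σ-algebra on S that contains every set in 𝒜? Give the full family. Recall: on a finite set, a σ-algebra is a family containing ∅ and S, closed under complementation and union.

Initial family (4 sets): { {}, {b,e}, {a,c,d,e}, S }.
Round 1. New:
  {b}  = ᶜ of {a,c,d,e}
  {a,c,d}  = ᶜ of {b,e}
  |family| = 6
Round 2. New:
  {a,b,c,d}  = {a,c,d} ∪ {b}
  |family| = 7
Round 3 adds 1:
  {e}  = ᶜ of {a,b,c,d}
  |family| = 8
Round 4: already closed under ᶜ and ∪.

Hence σ(𝒜) has 8 members: { {}, {b}, {e}, {b,e}, {a,c,d}, {a,b,c,d}, {a,c,d,e}, S }.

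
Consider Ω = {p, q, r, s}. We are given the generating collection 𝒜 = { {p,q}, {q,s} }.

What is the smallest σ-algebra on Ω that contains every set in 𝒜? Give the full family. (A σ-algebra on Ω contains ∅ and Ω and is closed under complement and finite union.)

Begin from { ∅, {p,q}, {q,s}, Ω } (that is, 𝒜 plus ∅ and Ω).
Round 1. New:
  {p,r}  = {q,s}ᶜ
  {r,s}  = {p,q}ᶜ
  {p,q,s}  = {p,q} ∪ {q,s}
  — 7 sets.
Round 2: 4 new —
  {r}  = {p,q,s}ᶜ
  {p,q,r}  = {p,q} ∪ {p,r}
  {p,r,s}  = {r,s} ∪ {p,r}
  {q,r,s}  = {r,s} ∪ {q,s}
  — 11 sets.
Round 3: 3 new —
  {p}  = {q,r,s}ᶜ
  {q}  = {p,r,s}ᶜ
  {s}  = {p,q,r}ᶜ
  — 14 sets.
Round 4: 2 new —
  {p,s}  = {s} ∪ {p}
  {q,r}  = {r} ∪ {q}
  — 16 sets.
Round 5: stable.

Therefore σ(𝒜) = { ∅, {p}, {q}, {r}, {s}, {p,q}, {p,r}, {p,s}, {q,r}, {q,s}, {r,s}, {p,q,r}, {p,q,s}, {p,r,s}, {q,r,s}, Ω } (|σ(𝒜)| = 16).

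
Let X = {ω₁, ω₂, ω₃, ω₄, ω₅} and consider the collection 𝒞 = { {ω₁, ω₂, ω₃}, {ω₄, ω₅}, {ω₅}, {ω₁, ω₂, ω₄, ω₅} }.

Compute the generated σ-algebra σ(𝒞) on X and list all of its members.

σ(𝒞) = { {}, {ω₃}, {ω₄}, {ω₅}, {ω₁, ω₂}, {ω₃, ω₄}, {ω₃, ω₅}, {ω₄, ω₅}, {ω₁, ω₂, ω₃}, {ω₁, ω₂, ω₄}, {ω₁, ω₂, ω₅}, {ω₃, ω₄, ω₅}, {ω₁, ω₂, ω₃, ω₄}, {ω₁, ω₂, ω₃, ω₅}, {ω₁, ω₂, ω₄, ω₅}, X }

Trace:
Begin from { {}, {ω₅}, {ω₄, ω₅}, {ω₁, ω₂, ω₃}, {ω₁, ω₂, ω₄, ω₅}, X } (that is, 𝒞 plus ∅ and X).
Iteration 1 adds 3:
  {ω₃}  = {ω₁, ω₂, ω₄, ω₅}ᶜ
  {ω₁, ω₂, ω₃, ω₄}  = {ω₅}ᶜ
  {ω₁, ω₂, ω₃, ω₅}  = {ω₁, ω₂, ω₃} ∪ {ω₅}
  — 9 sets.
Iteration 2. New:
  {ω₄}  = {ω₁, ω₂, ω₃, ω₅}ᶜ
  {ω₃, ω₅}  = {ω₅} ∪ {ω₃}
  {ω₃, ω₄, ω₅}  = {ω₄, ω₅} ∪ {ω₃}
  — 12 sets.
Iteration 3: 3 new —
  {ω₁, ω₂}  = {ω₃, ω₄, ω₅}ᶜ
  {ω₃, ω₄}  = {ω₃} ∪ {ω₄}
  {ω₁, ω₂, ω₄}  = {ω₃, ω₅}ᶜ
  — 15 sets.
Iteration 4. New:
  {ω₁, ω₂, ω₅}  = {ω₃, ω₄}ᶜ
  — 16 sets.
Iteration 5: closed — nothing new.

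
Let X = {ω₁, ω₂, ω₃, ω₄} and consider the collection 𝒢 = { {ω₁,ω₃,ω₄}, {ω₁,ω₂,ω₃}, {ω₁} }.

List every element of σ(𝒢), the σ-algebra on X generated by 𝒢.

Initial family (5 sets): { {}, {ω₁}, {ω₁,ω₂,ω₃}, {ω₁,ω₃,ω₄}, X }.
Round 1. New:
  {ω₂}  = X∖{ω₁,ω₃,ω₄}
  {ω₄}  = X∖{ω₁,ω₂,ω₃}
  {ω₂,ω₃,ω₄}  = X∖{ω₁}
Round 2 adds 3:
  {ω₁,ω₂}  = {ω₂} ∪ {ω₁}
  {ω₁,ω₄}  = {ω₄} ∪ {ω₁}
  {ω₂,ω₄}  = {ω₄} ∪ {ω₂}
Round 3: 4 new —
  {ω₁,ω₃}  = X∖{ω₂,ω₄}
  {ω₂,ω₃}  = X∖{ω₁,ω₄}
  {ω₃,ω₄}  = X∖{ω₁,ω₂}
  {ω₁,ω₂,ω₄}  = {ω₁,ω₄} ∪ {ω₁,ω₂}
Round 4: +1 →
  {ω₃}  = X∖{ω₁,ω₂,ω₄}
After Round 5 the family is unchanged; done.

σ(𝒢) = { {}, {ω₁}, {ω₂}, {ω₃}, {ω₄}, {ω₁,ω₂}, {ω₁,ω₃}, {ω₁,ω₄}, {ω₂,ω₃}, {ω₂,ω₄}, {ω₃,ω₄}, {ω₁,ω₂,ω₃}, {ω₁,ω₂,ω₄}, {ω₁,ω₃,ω₄}, {ω₂,ω₃,ω₄}, X }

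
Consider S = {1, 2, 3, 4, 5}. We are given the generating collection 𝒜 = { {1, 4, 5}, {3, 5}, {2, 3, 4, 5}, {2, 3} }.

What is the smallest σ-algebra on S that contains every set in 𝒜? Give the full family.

Start: 𝒜 ∪ {∅, S} = { {}, {2, 3}, {3, 5}, {1, 4, 5}, {2, 3, 4, 5}, S }.
Step 1 (4 new):
  {1}  = S∖{2, 3, 4, 5}
  {1, 2, 4}  = S∖{3, 5}
  {2, 3, 5}  = {2, 3} ∪ {3, 5}
  {1, 3, 4, 5}  = {1, 4, 5} ∪ {3, 5}
  (now 10)
Step 2: 7 new —
  {2}  = S∖{1, 3, 4, 5}
  {1, 4}  = S∖{2, 3, 5}
  {1, 2, 3}  = {2, 3} ∪ {1}
  {1, 3, 5}  = {3, 5} ∪ {1}
  {1, 2, 3, 4}  = {1, 2, 4} ∪ {2, 3}
  {1, 2, 3, 5}  = {2, 3, 5} ∪ {1}
  {1, 2, 4, 5}  = {1, 4, 5} ∪ {1, 2, 4}
  (now 17)
Step 3: +6 →
  {3}  = S∖{1, 2, 4, 5}
  {4}  = S∖{1, 2, 3, 5}
  {5}  = S∖{1, 2, 3, 4}
  {1, 2}  = {2} ∪ {1}
  {2, 4}  = S∖{1, 3, 5}
  {4, 5}  = S∖{1, 2, 3}
  (now 23)
Step 4. New:
  {1, 3}  = {3} ∪ {1}
  {1, 5}  = {5} ∪ {1}
  {2, 5}  = {2} ∪ {5}
  {3, 4}  = {3} ∪ {4}
  {1, 2, 5}  = {1, 2} ∪ {5}
  {1, 3, 4}  = {3} ∪ {1, 4}
  {2, 3, 4}  = {3} ∪ {2, 4}
  {2, 4, 5}  = {2} ∪ {4, 5}
  {3, 4, 5}  = S∖{1, 2}
  (now 32)
Step 5: no new sets; the family is a σ-algebra.

σ(𝒜) = { {}, {1}, {2}, {3}, {4}, {5}, {1, 2}, {1, 3}, {1, 4}, {1, 5}, {2, 3}, {2, 4}, {2, 5}, {3, 4}, {3, 5}, {4, 5}, {1, 2, 3}, {1, 2, 4}, {1, 2, 5}, {1, 3, 4}, {1, 3, 5}, {1, 4, 5}, {2, 3, 4}, {2, 3, 5}, {2, 4, 5}, {3, 4, 5}, {1, 2, 3, 4}, {1, 2, 3, 5}, {1, 2, 4, 5}, {1, 3, 4, 5}, {2, 3, 4, 5}, S }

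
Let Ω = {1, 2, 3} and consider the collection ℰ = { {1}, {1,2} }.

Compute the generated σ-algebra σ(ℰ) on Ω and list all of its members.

|σ(ℰ)| = 8.  σ(ℰ) = { {}, {1}, {2}, {3}, {1,2}, {1,3}, {2,3}, Ω }

Working:
Take S₀ = ℰ ∪ {∅, Ω} = { {}, {1}, {1,2}, Ω }.
Pass 1: +2 →
  {3}  = ᶜ of {1,2}
  {2,3}  = ᶜ of {1}
Pass 2: 1 new —
  {1,3}  = {3} ∪ {1}
Pass 3: 1 new —
  {2}  = ᶜ of {1,3}
Pass 4: no new sets; the family is a σ-algebra.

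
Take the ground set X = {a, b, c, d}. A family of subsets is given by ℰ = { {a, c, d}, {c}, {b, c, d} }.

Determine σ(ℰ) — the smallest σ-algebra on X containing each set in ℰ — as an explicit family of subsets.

Seed the family with ℰ together with ∅ and X: { {}, {c}, {a, c, d}, {b, c, d}, X }.
Step 1 adds 3:
  {a}  = X∖{b, c, d}
  {b}  = X∖{a, c, d}
  {a, b, d}  = X∖{c}
  |family| = 8
Step 2 adds 3:
  {a, b}  = {b} ∪ {a}
  {a, c}  = {c} ∪ {a}
  {b, c}  = {c} ∪ {b}
  |family| = 11
Step 3 adds 4:
  {a, d}  = X∖{b, c}
  {b, d}  = X∖{a, c}
  {c, d}  = X∖{a, b}
  {a, b, c}  = {c} ∪ {a, b}
  |family| = 15
Step 4: 1 new —
  {d}  = X∖{a, b, c}
  |family| = 16
After Step 5 the family is unchanged; done.

σ(ℰ) = { {}, {a}, {b}, {c}, {d}, {a, b}, {a, c}, {a, d}, {b, c}, {b, d}, {c, d}, {a, b, c}, {a, b, d}, {a, c, d}, {b, c, d}, X }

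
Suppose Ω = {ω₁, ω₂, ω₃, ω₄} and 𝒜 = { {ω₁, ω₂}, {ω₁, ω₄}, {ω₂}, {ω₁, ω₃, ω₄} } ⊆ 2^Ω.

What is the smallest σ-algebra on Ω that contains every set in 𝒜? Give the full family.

σ(𝒜) = { ∅, {ω₁}, {ω₂}, {ω₃}, {ω₄}, {ω₁, ω₂}, {ω₁, ω₃}, {ω₁, ω₄}, {ω₂, ω₃}, {ω₂, ω₄}, {ω₃, ω₄}, {ω₁, ω₂, ω₃}, {ω₁, ω₂, ω₄}, {ω₁, ω₃, ω₄}, {ω₂, ω₃, ω₄}, Ω }

Check:
Begin from { ∅, {ω₂}, {ω₁, ω₂}, {ω₁, ω₄}, {ω₁, ω₃, ω₄}, Ω } (that is, 𝒜 plus ∅ and Ω).
Round 1: +3 →
  {ω₂, ω₃}  = ᶜ of {ω₁, ω₄}
  {ω₃, ω₄}  = ᶜ of {ω₁, ω₂}
  {ω₁, ω₂, ω₄}  = {ω₁, ω₄} ∪ {ω₁, ω₂}
  [9 total]
Round 2: 3 new —
  {ω₃}  = ᶜ of {ω₁, ω₂, ω₄}
  {ω₁, ω₂, ω₃}  = {ω₁, ω₂} ∪ {ω₂, ω₃}
  {ω₂, ω₃, ω₄}  = {ω₃, ω₄} ∪ {ω₂}
  [12 total]
Round 3: 2 new —
  {ω₁}  = ᶜ of {ω₂, ω₃, ω₄}
  {ω₄}  = ᶜ of {ω₁, ω₂, ω₃}
  [14 total]
Round 4: 2 new —
  {ω₁, ω₃}  = {ω₃} ∪ {ω₁}
  {ω₂, ω₄}  = {ω₄} ∪ {ω₂}
  [16 total]
Round 5: stable.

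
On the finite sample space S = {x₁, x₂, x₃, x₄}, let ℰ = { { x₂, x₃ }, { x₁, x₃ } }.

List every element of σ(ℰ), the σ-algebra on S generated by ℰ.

Initial family (4 sets): { ∅, { x₁, x₃ }, { x₂, x₃ }, S }.
Iteration 1: +3 →
  { x₁, x₄ }  = ᶜ of { x₂, x₃ }
  { x₂, x₄ }  = ᶜ of { x₁, x₃ }
  { x₁, x₂, x₃ }  = { x₁, x₃ } ∪ { x₂, x₃ }
  (now 7)
Iteration 2. New:
  { x₄ }  = ᶜ of { x₁, x₂, x₃ }
  { x₁, x₂, x₄ }  = { x₁, x₄ } ∪ { x₂, x₄ }
  { x₁, x₃, x₄ }  = { x₁, x₄ } ∪ { x₁, x₃ }
  { x₂, x₃, x₄ }  = { x₂, x₃ } ∪ { x₂, x₄ }
  (now 11)
Iteration 3 (3 new):
  { x₁ }  = ᶜ of { x₂, x₃, x₄ }
  { x₂ }  = ᶜ of { x₁, x₃, x₄ }
  { x₃ }  = ᶜ of { x₁, x₂, x₄ }
  (now 14)
Iteration 4. New:
  { x₁, x₂ }  = { x₂ } ∪ { x₁ }
  { x₃, x₄ }  = { x₃ } ∪ { x₄ }
  (now 16)
Iteration 5: stable.

Therefore σ(ℰ) = { ∅, { x₁ }, { x₂ }, { x₃ }, { x₄ }, { x₁, x₂ }, { x₁, x₃ }, { x₁, x₄ }, { x₂, x₃ }, { x₂, x₄ }, { x₃, x₄ }, { x₁, x₂, x₃ }, { x₁, x₂, x₄ }, { x₁, x₃, x₄ }, { x₂, x₃, x₄ }, S } (|σ(ℰ)| = 16).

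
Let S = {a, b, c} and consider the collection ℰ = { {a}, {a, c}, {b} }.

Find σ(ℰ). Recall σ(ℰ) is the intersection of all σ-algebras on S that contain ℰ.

Initial family (5 sets): { ∅, {a}, {b}, {a, c}, S }.
Round 1. New:
  {a, b}  = {b} ∪ {a}
  {b, c}  = ᶜ of {a}
  [7 total]
Round 2 (1 new):
  {c}  = ᶜ of {a, b}
  [8 total]
Round 3: stable.

σ(ℰ) = { ∅, {a}, {b}, {c}, {a, b}, {a, c}, {b, c}, S }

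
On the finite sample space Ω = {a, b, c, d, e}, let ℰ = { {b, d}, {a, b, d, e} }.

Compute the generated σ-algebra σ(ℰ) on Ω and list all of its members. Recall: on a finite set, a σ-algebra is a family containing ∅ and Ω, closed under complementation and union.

Begin from { {}, {b, d}, {a, b, d, e}, Ω } (that is, ℰ plus ∅ and Ω).
Round 1: 2 new —
  {c}  = {a, b, d, e}ᶜ
  {a, c, e}  = {b, d}ᶜ
  — 6 sets.
Round 2 adds 1:
  {b, c, d}  = {c} ∪ {b, d}
  — 7 sets.
Round 3 adds 1:
  {a, e}  = {b, c, d}ᶜ
  — 8 sets.
Round 4: closed — nothing new.

Therefore σ(ℰ) = { {}, {c}, {a, e}, {b, d}, {a, c, e}, {b, c, d}, {a, b, d, e}, Ω } (|σ(ℰ)| = 8).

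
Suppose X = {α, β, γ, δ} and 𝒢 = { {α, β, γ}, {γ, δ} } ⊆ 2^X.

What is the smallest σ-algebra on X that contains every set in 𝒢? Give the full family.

Start: 𝒢 ∪ {∅, X} = { {}, {γ, δ}, {α, β, γ}, X }.
Round 1 adds 2:
  {δ}  = complement {α, β, γ}
  {α, β}  = complement {γ, δ}
  (now 6)
Round 2: 1 new —
  {α, β, δ}  = {α, β} ∪ {δ}
  (now 7)
Round 3. New:
  {γ}  = complement {α, β, δ}
  (now 8)
Round 4 adds nothing — fixpoint reached.

Therefore σ(𝒢) = { {}, {γ}, {δ}, {α, β}, {γ, δ}, {α, β, γ}, {α, β, δ}, X } (|σ(𝒢)| = 8).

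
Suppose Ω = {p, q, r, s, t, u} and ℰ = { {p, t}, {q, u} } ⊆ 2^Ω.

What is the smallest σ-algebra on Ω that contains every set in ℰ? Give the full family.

Take S₀ = ℰ ∪ {∅, Ω} = { {}, {p, t}, {q, u}, Ω }.
Round 1 (3 new):
  {p, q, t, u}  = {q, u} ∪ {p, t}
  {p, r, s, t}  = Ω∖{q, u}
  {q, r, s, u}  = Ω∖{p, t}
  [7 total]
Round 2 adds 1:
  {r, s}  = Ω∖{p, q, t, u}
  [8 total]
Round 3: stable.

Hence σ(ℰ) has 8 members: { {}, {p, t}, {q, u}, {r, s}, {p, q, t, u}, {p, r, s, t}, {q, r, s, u}, Ω }.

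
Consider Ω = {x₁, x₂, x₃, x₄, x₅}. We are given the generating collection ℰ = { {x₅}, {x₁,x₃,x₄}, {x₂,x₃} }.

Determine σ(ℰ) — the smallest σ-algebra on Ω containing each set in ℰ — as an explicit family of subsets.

|σ(ℰ)| = 16.  σ(ℰ) = { {}, {x₂}, {x₃}, {x₅}, {x₁,x₄}, {x₂,x₃}, {x₂,x₅}, {x₃,x₅}, {x₁,x₂,x₄}, {x₁,x₃,x₄}, {x₁,x₄,x₅}, {x₂,x₃,x₅}, {x₁,x₂,x₃,x₄}, {x₁,x₂,x₄,x₅}, {x₁,x₃,x₄,x₅}, Ω }

Derivation:
Start: ℰ ∪ {∅, Ω} = { {}, {x₅}, {x₂,x₃}, {x₁,x₃,x₄}, Ω }.
Pass 1 adds 5:
  {x₂,x₅}  = complement {x₁,x₃,x₄}
  {x₁,x₄,x₅}  = complement {x₂,x₃}
  {x₂,x₃,x₅}  = {x₂,x₃} ∪ {x₅}
  {x₁,x₂,x₃,x₄}  = complement {x₅}
  {x₁,x₃,x₄,x₅}  = {x₁,x₃,x₄} ∪ {x₅}
Pass 2 adds 3:
  {x₂}  = complement {x₁,x₃,x₄,x₅}
  {x₁,x₄}  = complement {x₂,x₃,x₅}
  {x₁,x₂,x₄,x₅}  = {x₁,x₄,x₅} ∪ {x₂,x₅}
Pass 3. New:
  {x₃}  = complement {x₁,x₂,x₄,x₅}
  {x₁,x₂,x₄}  = {x₁,x₄} ∪ {x₂}
Pass 4 adds 1:
  {x₃,x₅}  = complement {x₁,x₂,x₄}
Pass 5: stable.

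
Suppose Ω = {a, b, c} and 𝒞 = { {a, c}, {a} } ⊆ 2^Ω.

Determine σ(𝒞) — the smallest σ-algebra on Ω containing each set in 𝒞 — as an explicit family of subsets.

Answer: σ(𝒞) = { ∅, {a}, {b}, {c}, {a, b}, {a, c}, {b, c}, Ω }

Derivation:
Begin from { ∅, {a}, {a, c}, Ω } (that is, 𝒞 plus ∅ and Ω).
Step 1: 2 new —
  {b}  = Ω∖{a, c}
  {b, c}  = Ω∖{a}
Step 2: 1 new —
  {a, b}  = {b} ∪ {a}
Step 3: 1 new —
  {c}  = Ω∖{a, b}
After Step 4 the family is unchanged; done.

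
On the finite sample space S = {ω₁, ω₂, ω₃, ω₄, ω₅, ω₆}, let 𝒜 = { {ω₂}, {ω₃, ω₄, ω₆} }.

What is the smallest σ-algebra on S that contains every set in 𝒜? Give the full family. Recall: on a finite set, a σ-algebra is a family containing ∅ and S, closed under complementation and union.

|σ(𝒜)| = 8.  σ(𝒜) = { {}, {ω₂}, {ω₁, ω₅}, {ω₁, ω₂, ω₅}, {ω₃, ω₄, ω₆}, {ω₂, ω₃, ω₄, ω₆}, {ω₁, ω₃, ω₄, ω₅, ω₆}, S }

Working:
Start: 𝒜 ∪ {∅, S} = { {}, {ω₂}, {ω₃, ω₄, ω₆}, S }.
Pass 1: 3 new —
  {ω₁, ω₂, ω₅}  = ᶜ of {ω₃, ω₄, ω₆}
  {ω₂, ω₃, ω₄, ω₆}  = {ω₂} ∪ {ω₃, ω₄, ω₆}
  {ω₁, ω₃, ω₄, ω₅, ω₆}  = ᶜ of {ω₂}
Pass 2: +1 →
  {ω₁, ω₅}  = ᶜ of {ω₂, ω₃, ω₄, ω₆}
Pass 3: already closed under ᶜ and ∪.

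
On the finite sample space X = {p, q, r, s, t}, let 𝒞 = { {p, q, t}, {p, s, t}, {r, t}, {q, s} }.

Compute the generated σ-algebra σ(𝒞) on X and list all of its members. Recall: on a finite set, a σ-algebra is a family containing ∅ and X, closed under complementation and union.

σ(𝒞) (32 sets): { {}, {p}, {q}, {r}, {s}, {t}, {p, q}, {p, r}, {p, s}, {p, t}, {q, r}, {q, s}, {q, t}, {r, s}, {r, t}, {s, t}, {p, q, r}, {p, q, s}, {p, q, t}, {p, r, s}, {p, r, t}, {p, s, t}, {q, r, s}, {q, r, t}, {q, s, t}, {r, s, t}, {p, q, r, s}, {p, q, r, t}, {p, q, s, t}, {p, r, s, t}, {q, r, s, t}, X }

Trace:
Begin from { {}, {q, s}, {r, t}, {p, q, t}, {p, s, t}, X } (that is, 𝒞 plus ∅ and X).
Step 1: 8 new —
  {q, r}  = {p, s, t}ᶜ
  {r, s}  = {p, q, t}ᶜ
  {p, q, s}  = {r, t}ᶜ
  {p, r, t}  = {q, s}ᶜ
  {p, q, r, t}  = {p, q, t} ∪ {r, t}
  {p, q, s, t}  = {p, s, t} ∪ {p, q, t}
  {p, r, s, t}  = {p, s, t} ∪ {r, t}
  {q, r, s, t}  = {r, t} ∪ {q, s}
Step 2 adds 8:
  {p}  = {q, r, s, t}ᶜ
  {q}  = {p, r, s, t}ᶜ
  {r}  = {p, q, s, t}ᶜ
  {s}  = {p, q, r, t}ᶜ
  {q, r, s}  = {r, s} ∪ {q, r}
  {q, r, t}  = {q, r} ∪ {r, t}
  {r, s, t}  = {r, s} ∪ {r, t}
  {p, q, r, s}  = {r, s} ∪ {p, q, s}
Step 3: +7 →
  {t}  = {p, q, r, s}ᶜ
  {p, q}  = {r, s, t}ᶜ
  {p, r}  = {r} ∪ {p}
  {p, s}  = {q, r, t}ᶜ
  {p, t}  = {q, r, s}ᶜ
  {p, q, r}  = {q, r} ∪ {p}
  {p, r, s}  = {r, s} ∪ {p}
Step 4 adds 3:
  {q, t}  = {p, r, s}ᶜ
  {s, t}  = {p, q, r}ᶜ
  {q, s, t}  = {p, r}ᶜ
Step 5 adds nothing — fixpoint reached.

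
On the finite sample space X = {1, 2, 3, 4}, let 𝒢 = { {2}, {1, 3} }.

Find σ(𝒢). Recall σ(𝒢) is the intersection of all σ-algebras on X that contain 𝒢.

σ(𝒢) = { ∅, {2}, {4}, {1, 3}, {2, 4}, {1, 2, 3}, {1, 3, 4}, X }

Check:
Begin from { ∅, {2}, {1, 3}, X } (that is, 𝒢 plus ∅ and X).
Step 1 (3 new):
  {2, 4}  = complement {1, 3}
  {1, 2, 3}  = {2} ∪ {1, 3}
  {1, 3, 4}  = complement {2}
  [7 total]
Step 2: +1 →
  {4}  = complement {1, 2, 3}
  [8 total]
After Step 3 the family is unchanged; done.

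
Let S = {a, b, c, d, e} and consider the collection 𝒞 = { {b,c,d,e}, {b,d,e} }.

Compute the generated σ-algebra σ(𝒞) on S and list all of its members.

|σ(𝒞)| = 8.  σ(𝒞) = { {}, {a}, {c}, {a,c}, {b,d,e}, {a,b,d,e}, {b,c,d,e}, S }

Derivation:
Take S₀ = 𝒞 ∪ {∅, S} = { {}, {b,d,e}, {b,c,d,e}, S }.
Step 1 (2 new):
  {a}  = ᶜ of {b,c,d,e}
  {a,c}  = ᶜ of {b,d,e}
Step 2. New:
  {a,b,d,e}  = {b,d,e} ∪ {a}
Step 3: 1 new —
  {c}  = ᶜ of {a,b,d,e}
Step 4: no new sets; the family is a σ-algebra.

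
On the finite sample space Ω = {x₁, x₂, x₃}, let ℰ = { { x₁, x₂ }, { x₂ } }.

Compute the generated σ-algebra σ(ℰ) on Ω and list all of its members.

σ(ℰ) (8 sets): { {  }, { x₁ }, { x₂ }, { x₃ }, { x₁, x₂ }, { x₁, x₃ }, { x₂, x₃ }, Ω }

Working:
Take S₀ = ℰ ∪ {∅, Ω} = { {  }, { x₂ }, { x₁, x₂ }, Ω }.
Step 1 adds 2:
  { x₃ }  = ᶜ of { x₁, x₂ }
  { x₁, x₃ }  = ᶜ of { x₂ }
  [6 total]
Step 2: +1 →
  { x₂, x₃ }  = { x₃ } ∪ { x₂ }
  [7 total]
Step 3 (1 new):
  { x₁ }  = ᶜ of { x₂, x₃ }
  [8 total]
After Step 4 the family is unchanged; done.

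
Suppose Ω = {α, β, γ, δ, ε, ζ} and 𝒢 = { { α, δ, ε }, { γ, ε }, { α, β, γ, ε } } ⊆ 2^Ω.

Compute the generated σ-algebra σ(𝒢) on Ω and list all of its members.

σ(𝒢) = { {  }, { α }, { β }, { γ }, { δ }, { ε }, { ζ }, { α, β }, { α, γ }, { α, δ }, { α, ε }, { α, ζ }, { β, γ }, { β, δ }, { β, ε }, { β, ζ }, { γ, δ }, { γ, ε }, { γ, ζ }, { δ, ε }, { δ, ζ }, { ε, ζ }, { α, β, γ }, { α, β, δ }, { α, β, ε }, { α, β, ζ }, { α, γ, δ }, { α, γ, ε }, { α, γ, ζ }, { α, δ, ε }, { α, δ, ζ }, { α, ε, ζ }, { β, γ, δ }, { β, γ, ε }, { β, γ, ζ }, { β, δ, ε }, { β, δ, ζ }, { β, ε, ζ }, { γ, δ, ε }, { γ, δ, ζ }, { γ, ε, ζ }, { δ, ε, ζ }, { α, β, γ, δ }, { α, β, γ, ε }, { α, β, γ, ζ }, { α, β, δ, ε }, { α, β, δ, ζ }, { α, β, ε, ζ }, { α, γ, δ, ε }, { α, γ, δ, ζ }, { α, γ, ε, ζ }, { α, δ, ε, ζ }, { β, γ, δ, ε }, { β, γ, δ, ζ }, { β, γ, ε, ζ }, { β, δ, ε, ζ }, { γ, δ, ε, ζ }, { α, β, γ, δ, ε }, { α, β, γ, δ, ζ }, { α, β, γ, ε, ζ }, { α, β, δ, ε, ζ }, { α, γ, δ, ε, ζ }, { β, γ, δ, ε, ζ }, Ω }

Working:
Begin from { {  }, { γ, ε }, { α, δ, ε }, { α, β, γ, ε }, Ω } (that is, 𝒢 plus ∅ and Ω).
Pass 1 (5 new):
  { δ, ζ }  = { α, β, γ, ε }ᶜ
  { β, γ, ζ }  = { α, δ, ε }ᶜ
  { α, β, δ, ζ }  = { γ, ε }ᶜ
  { α, γ, δ, ε }  = { α, δ, ε } ∪ { γ, ε }
  { α, β, γ, δ, ε }  = { α, δ, ε } ∪ { α, β, γ, ε }
  [10 total]
Pass 2 adds 10:
  { ζ }  = { α, β, γ, δ, ε }ᶜ
  { β, ζ }  = { α, γ, δ, ε }ᶜ
  { α, δ, ε, ζ }  = { α, δ, ε } ∪ { δ, ζ }
  { β, γ, δ, ζ }  = { β, γ, ζ } ∪ { δ, ζ }
  { β, γ, ε, ζ }  = { β, γ, ζ } ∪ { γ, ε }
  { γ, δ, ε, ζ }  = { γ, ε } ∪ { δ, ζ }
  { α, β, γ, δ, ζ }  = { α, β, δ, ζ } ∪ { β, γ, ζ }
  { α, β, γ, ε, ζ }  = { β, γ, ζ } ∪ { α, β, γ, ε }
  { α, β, δ, ε, ζ }  = { α, δ, ε } ∪ { α, β, δ, ζ }
  { α, γ, δ, ε, ζ }  = { α, γ, δ, ε } ∪ { δ, ζ }
  [20 total]
Pass 3 adds 11:
  { β }  = { α, γ, δ, ε, ζ }ᶜ
  { γ }  = { α, β, δ, ε, ζ }ᶜ
  { δ }  = { α, β, γ, ε, ζ }ᶜ
  { ε }  = { α, β, γ, δ, ζ }ᶜ
  { α, β }  = { γ, δ, ε, ζ }ᶜ
  { α, δ }  = { β, γ, ε, ζ }ᶜ
  { α, ε }  = { β, γ, δ, ζ }ᶜ
  { β, γ }  = { α, δ, ε, ζ }ᶜ
  { β, δ, ζ }  = { δ, ζ } ∪ { β, ζ }
  { γ, ε, ζ }  = { γ, ε } ∪ { ζ }
  { β, γ, δ, ε, ζ }  = { γ, ε } ∪ { β, γ, δ, ζ }
  [31 total]
Pass 4. New:
  { α }  = { β, γ, δ, ε, ζ }ᶜ
  { β, δ }  = { β } ∪ { δ }
  { β, ε }  = { β } ∪ { ε }
  { γ, δ }  = { γ } ∪ { δ }
  { γ, ζ }  = { ζ } ∪ { γ }
  { δ, ε }  = { ε } ∪ { δ }
  { ε, ζ }  = { ζ } ∪ { ε }
  { α, β, γ }  = { α, β } ∪ { γ }
  { α, β, δ }  = { γ, ε, ζ }ᶜ
  { α, β, ε }  = { α, β } ∪ { ε }
  { α, β, ζ }  = { α, β } ∪ { β, ζ }
  { α, γ, δ }  = { γ } ∪ { α, δ }
  { α, γ, ε }  = { β, δ, ζ }ᶜ
  { α, δ, ζ }  = { ζ } ∪ { α, δ }
  { α, ε, ζ }  = { ζ } ∪ { α, ε }
  { β, γ, δ }  = { β, γ } ∪ { δ }
  { β, γ, ε }  = { β } ∪ { γ, ε }
  { β, ε, ζ }  = { β, ζ } ∪ { ε }
  { γ, δ, ε }  = { δ } ∪ { γ, ε }
  { γ, δ, ζ }  = { γ } ∪ { δ, ζ }
  { δ, ε, ζ }  = { ε } ∪ { δ, ζ }
  { α, β, γ, δ }  = { β, γ } ∪ { α, δ }
  { α, β, γ, ζ }  = { α, β } ∪ { β, γ, ζ }
  { α, β, δ, ε }  = { α, δ, ε } ∪ { α, β }
  { α, β, ε, ζ }  = { β, ζ } ∪ { α, ε }
  { α, γ, ε, ζ }  = { γ, ε, ζ } ∪ { α, ε }
  { β, δ, ε, ζ }  = { β, δ, ζ } ∪ { ε }
  [58 total]
Pass 5: +6 →
  { α, γ }  = { β, δ, ε, ζ }ᶜ
  { α, ζ }  = { α } ∪ { ζ }
  { α, γ, ζ }  = { γ, ζ } ∪ { α }
  { β, δ, ε }  = { β } ∪ { δ, ε }
  { α, γ, δ, ζ }  = { β, ε }ᶜ
  { β, γ, δ, ε }  = { γ, δ } ∪ { β, ε }
  [64 total]
Pass 6 adds nothing — fixpoint reached.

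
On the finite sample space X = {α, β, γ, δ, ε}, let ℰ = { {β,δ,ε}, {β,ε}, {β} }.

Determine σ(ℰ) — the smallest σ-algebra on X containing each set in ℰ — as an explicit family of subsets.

Answer: σ(ℰ) = { {}, {β}, {δ}, {ε}, {α,γ}, {β,δ}, {β,ε}, {δ,ε}, {α,β,γ}, {α,γ,δ}, {α,γ,ε}, {β,δ,ε}, {α,β,γ,δ}, {α,β,γ,ε}, {α,γ,δ,ε}, X }

Trace:
Initial family (5 sets): { {}, {β}, {β,ε}, {β,δ,ε}, X }.
Pass 1: +3 →
  {α,γ}  = complement {β,δ,ε}
  {α,γ,δ}  = complement {β,ε}
  {α,γ,δ,ε}  = complement {β}
  |family| = 8
Pass 2. New:
  {α,β,γ}  = {β} ∪ {α,γ}
  {α,β,γ,δ}  = {β} ∪ {α,γ,δ}
  {α,β,γ,ε}  = {β,ε} ∪ {α,γ}
  |family| = 11
Pass 3: 3 new —
  {δ}  = complement {α,β,γ,ε}
  {ε}  = complement {α,β,γ,δ}
  {δ,ε}  = complement {α,β,γ}
  |family| = 14
Pass 4: 2 new —
  {β,δ}  = {δ} ∪ {β}
  {α,γ,ε}  = {α,γ} ∪ {ε}
  |family| = 16
Pass 5: stable.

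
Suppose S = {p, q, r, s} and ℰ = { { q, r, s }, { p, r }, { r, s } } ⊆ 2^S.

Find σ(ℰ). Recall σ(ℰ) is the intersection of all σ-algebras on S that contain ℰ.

σ(ℰ) (16 sets): { ∅, { p }, { q }, { r }, { s }, { p, q }, { p, r }, { p, s }, { q, r }, { q, s }, { r, s }, { p, q, r }, { p, q, s }, { p, r, s }, { q, r, s }, S }

Check:
Begin from { ∅, { p, r }, { r, s }, { q, r, s }, S } (that is, ℰ plus ∅ and S).
Round 1: +4 →
  { p }  = complement { q, r, s }
  { p, q }  = complement { r, s }
  { q, s }  = complement { p, r }
  { p, r, s }  = { r, s } ∪ { p, r }
  [9 total]
Round 2: 3 new —
  { q }  = complement { p, r, s }
  { p, q, r }  = { p, q } ∪ { p, r }
  { p, q, s }  = { p, q } ∪ { q, s }
  [12 total]
Round 3: +2 →
  { r }  = complement { p, q, s }
  { s }  = complement { p, q, r }
  [14 total]
Round 4: 2 new —
  { p, s }  = { s } ∪ { p }
  { q, r }  = { r } ∪ { q }
  [16 total]
Round 5: closed — nothing new.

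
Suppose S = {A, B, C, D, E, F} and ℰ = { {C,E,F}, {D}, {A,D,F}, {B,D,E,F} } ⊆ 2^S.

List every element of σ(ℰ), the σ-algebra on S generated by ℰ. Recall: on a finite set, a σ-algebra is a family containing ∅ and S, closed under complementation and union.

σ(ℰ) (64 sets): { ∅, {A}, {B}, {C}, {D}, {E}, {F}, {A,B}, {A,C}, {A,D}, {A,E}, {A,F}, {B,C}, {B,D}, {B,E}, {B,F}, {C,D}, {C,E}, {C,F}, {D,E}, {D,F}, {E,F}, {A,B,C}, {A,B,D}, {A,B,E}, {A,B,F}, {A,C,D}, {A,C,E}, {A,C,F}, {A,D,E}, {A,D,F}, {A,E,F}, {B,C,D}, {B,C,E}, {B,C,F}, {B,D,E}, {B,D,F}, {B,E,F}, {C,D,E}, {C,D,F}, {C,E,F}, {D,E,F}, {A,B,C,D}, {A,B,C,E}, {A,B,C,F}, {A,B,D,E}, {A,B,D,F}, {A,B,E,F}, {A,C,D,E}, {A,C,D,F}, {A,C,E,F}, {A,D,E,F}, {B,C,D,E}, {B,C,D,F}, {B,C,E,F}, {B,D,E,F}, {C,D,E,F}, {A,B,C,D,E}, {A,B,C,D,F}, {A,B,C,E,F}, {A,B,D,E,F}, {A,C,D,E,F}, {B,C,D,E,F}, S }

Check:
Take S₀ = ℰ ∪ {∅, S} = { ∅, {D}, {A,D,F}, {C,E,F}, {B,D,E,F}, S }.
Round 1. New:
  {A,C}  = ᶜ of {B,D,E,F}
  {A,B,D}  = ᶜ of {C,E,F}
  {B,C,E}  = ᶜ of {A,D,F}
  {C,D,E,F}  = {C,E,F} ∪ {D}
  {A,B,C,E,F}  = ᶜ of {D}
  {A,B,D,E,F}  = {B,D,E,F} ∪ {A,D,F}
  {A,C,D,E,F}  = {C,E,F} ∪ {A,D,F}
  {B,C,D,E,F}  = {B,D,E,F} ∪ {C,E,F}
  [14 total]
Round 2 (13 new):
  {A}  = ᶜ of {B,C,D,E,F}
  {B}  = ᶜ of {A,C,D,E,F}
  {C}  = ᶜ of {A,B,D,E,F}
  {A,B}  = ᶜ of {C,D,E,F}
  {A,C,D}  = {A,C} ∪ {D}
  {A,B,C,D}  = {A,B,D} ∪ {A,C}
  {A,B,C,E}  = {B,C,E} ∪ {A,C}
  {A,B,D,F}  = {A,D,F} ∪ {A,B,D}
  {A,C,D,F}  = {A,D,F} ∪ {A,C}
  {A,C,E,F}  = {A,C} ∪ {C,E,F}
  {B,C,D,E}  = {B,C,E} ∪ {D}
  {B,C,E,F}  = {B,C,E} ∪ {C,E,F}
  {A,B,C,D,E}  = {A,B,D} ∪ {B,C,E}
  [27 total]
Round 3. New:
  {F}  = ᶜ of {A,B,C,D,E}
  {A,D}  = ᶜ of {B,C,E,F}
  {A,F}  = ᶜ of {B,C,D,E}
  {B,C}  = {B} ∪ {C}
  {B,D}  = ᶜ of {A,C,E,F}
  {B,E}  = ᶜ of {A,C,D,F}
  {C,D}  = {C} ∪ {D}
  {C,E}  = ᶜ of {A,B,D,F}
  {D,F}  = ᶜ of {A,B,C,E}
  {E,F}  = ᶜ of {A,B,C,D}
  {A,B,C}  = {B} ∪ {A,C}
  {B,E,F}  = ᶜ of {A,C,D}
  {A,B,C,D,F}  = {B} ∪ {A,C,D,F}
  [40 total]
Round 4. New:
  {E}  = ᶜ of {A,B,C,D,F}
  {B,F}  = {B} ∪ {F}
  {C,F}  = {C} ∪ {F}
  {A,B,E}  = {A,B} ∪ {B,E}
  {A,B,F}  = {A,F} ∪ {B}
  {A,C,E}  = {A,C} ∪ {C,E}
  {A,C,F}  = {A,F} ∪ {A,C}
  {A,E,F}  = {A,F} ∪ {E,F}
  {B,C,D}  = {C,D} ∪ {B}
  {B,C,F}  = {B,C} ∪ {F}
  {B,D,E}  = {D} ∪ {B,E}
  {B,D,F}  = {B} ∪ {D,F}
  {C,D,E}  = {C,D} ∪ {C,E}
  {C,D,F}  = {C,D} ∪ {D,F}
  {D,E,F}  = ᶜ of {A,B,C}
  {A,B,C,F}  = {A,F} ∪ {A,B,C}
  {A,B,D,E}  = {A,B,D} ∪ {B,E}
  {A,B,E,F}  = ᶜ of {C,D}
  {A,C,D,E}  = {C,E} ∪ {A,C,D}
  {A,D,E,F}  = ᶜ of {B,C}
  {B,C,D,F}  = {B,C} ∪ {D,F}
  [61 total]
Round 5: +3 →
  {A,E}  = ᶜ of {B,C,D,F}
  {D,E}  = ᶜ of {A,B,C,F}
  {A,D,E}  = ᶜ of {B,C,F}
  [64 total]
Round 6 adds nothing — fixpoint reached.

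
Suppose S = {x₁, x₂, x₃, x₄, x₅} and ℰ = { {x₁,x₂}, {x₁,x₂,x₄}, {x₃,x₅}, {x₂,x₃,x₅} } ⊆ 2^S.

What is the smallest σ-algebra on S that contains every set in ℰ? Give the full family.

Take S₀ = ℰ ∪ {∅, S} = { {}, {x₁,x₂}, {x₃,x₅}, {x₁,x₂,x₄}, {x₂,x₃,x₅}, S }.
Pass 1 (3 new):
  {x₁,x₄}  = complement {x₂,x₃,x₅}
  {x₃,x₄,x₅}  = complement {x₁,x₂}
  {x₁,x₂,x₃,x₅}  = {x₂,x₃,x₅} ∪ {x₁,x₂}
  [9 total]
Pass 2 (3 new):
  {x₄}  = complement {x₁,x₂,x₃,x₅}
  {x₁,x₃,x₄,x₅}  = {x₃,x₄,x₅} ∪ {x₁,x₄}
  {x₂,x₃,x₄,x₅}  = {x₃,x₄,x₅} ∪ {x₂,x₃,x₅}
  [12 total]
Pass 3. New:
  {x₁}  = complement {x₂,x₃,x₄,x₅}
  {x₂}  = complement {x₁,x₃,x₄,x₅}
  [14 total]
Pass 4: 2 new —
  {x₂,x₄}  = {x₄} ∪ {x₂}
  {x₁,x₃,x₅}  = {x₃,x₅} ∪ {x₁}
  [16 total]
Pass 5: no new sets; the family is a σ-algebra.

|σ(ℰ)| = 16.  σ(ℰ) = { {}, {x₁}, {x₂}, {x₄}, {x₁,x₂}, {x₁,x₄}, {x₂,x₄}, {x₃,x₅}, {x₁,x₂,x₄}, {x₁,x₃,x₅}, {x₂,x₃,x₅}, {x₃,x₄,x₅}, {x₁,x₂,x₃,x₅}, {x₁,x₃,x₄,x₅}, {x₂,x₃,x₄,x₅}, S }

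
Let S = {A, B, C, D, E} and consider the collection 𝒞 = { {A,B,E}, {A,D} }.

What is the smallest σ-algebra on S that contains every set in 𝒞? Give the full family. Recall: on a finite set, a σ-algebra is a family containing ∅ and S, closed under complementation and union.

Take S₀ = 𝒞 ∪ {∅, S} = { ∅, {A,D}, {A,B,E}, S }.
Pass 1. New:
  {C,D}  = ᶜ of {A,B,E}
  {B,C,E}  = ᶜ of {A,D}
  {A,B,D,E}  = {A,B,E} ∪ {A,D}
  (now 7)
Pass 2: 4 new —
  {C}  = ᶜ of {A,B,D,E}
  {A,C,D}  = {C,D} ∪ {A,D}
  {A,B,C,E}  = {A,B,E} ∪ {B,C,E}
  {B,C,D,E}  = {C,D} ∪ {B,C,E}
  (now 11)
Pass 3: 3 new —
  {A}  = ᶜ of {B,C,D,E}
  {D}  = ᶜ of {A,B,C,E}
  {B,E}  = ᶜ of {A,C,D}
  (now 14)
Pass 4: 2 new —
  {A,C}  = {C} ∪ {A}
  {B,D,E}  = {B,E} ∪ {D}
  (now 16)
Pass 5: stable.

|σ(𝒞)| = 16.  σ(𝒞) = { ∅, {A}, {C}, {D}, {A,C}, {A,D}, {B,E}, {C,D}, {A,B,E}, {A,C,D}, {B,C,E}, {B,D,E}, {A,B,C,E}, {A,B,D,E}, {B,C,D,E}, S }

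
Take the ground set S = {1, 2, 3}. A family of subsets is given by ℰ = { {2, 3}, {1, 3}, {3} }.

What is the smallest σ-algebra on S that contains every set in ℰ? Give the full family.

|σ(ℰ)| = 8.  σ(ℰ) = { ∅, {1}, {2}, {3}, {1, 2}, {1, 3}, {2, 3}, S }

Check:
Take S₀ = ℰ ∪ {∅, S} = { ∅, {3}, {1, 3}, {2, 3}, S }.
Step 1: 3 new —
  {1}  = S∖{2, 3}
  {2}  = S∖{1, 3}
  {1, 2}  = S∖{3}
Step 2: stable.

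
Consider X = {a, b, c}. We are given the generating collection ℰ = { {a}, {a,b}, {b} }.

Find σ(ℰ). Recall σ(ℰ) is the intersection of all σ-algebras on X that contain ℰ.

σ(ℰ) (8 sets): { {}, {a}, {b}, {c}, {a,b}, {a,c}, {b,c}, X }

Working:
Begin from { {}, {a}, {b}, {a,b}, X } (that is, ℰ plus ∅ and X).
Iteration 1 (3 new):
  {c}  = {a,b}ᶜ
  {a,c}  = {b}ᶜ
  {b,c}  = {a}ᶜ
  — 8 sets.
Iteration 2: already closed under ᶜ and ∪.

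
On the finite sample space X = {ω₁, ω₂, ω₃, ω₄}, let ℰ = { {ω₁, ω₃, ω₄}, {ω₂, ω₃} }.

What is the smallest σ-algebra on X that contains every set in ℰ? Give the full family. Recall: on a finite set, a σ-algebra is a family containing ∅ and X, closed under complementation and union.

Take S₀ = ℰ ∪ {∅, X} = { {}, {ω₂, ω₃}, {ω₁, ω₃, ω₄}, X }.
Step 1 adds 2:
  {ω₂}  = X∖{ω₁, ω₃, ω₄}
  {ω₁, ω₄}  = X∖{ω₂, ω₃}
  |family| = 6
Step 2: +1 →
  {ω₁, ω₂, ω₄}  = {ω₁, ω₄} ∪ {ω₂}
  |family| = 7
Step 3 adds 1:
  {ω₃}  = X∖{ω₁, ω₂, ω₄}
  |family| = 8
Step 4: closed — nothing new.

|σ(ℰ)| = 8.  σ(ℰ) = { {}, {ω₂}, {ω₃}, {ω₁, ω₄}, {ω₂, ω₃}, {ω₁, ω₂, ω₄}, {ω₁, ω₃, ω₄}, X }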